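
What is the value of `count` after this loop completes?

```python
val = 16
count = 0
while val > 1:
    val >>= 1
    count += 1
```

Count right shifts until 1
`count` takes the values: 0 → 1 → 2 → 3 → 4

Answer: 4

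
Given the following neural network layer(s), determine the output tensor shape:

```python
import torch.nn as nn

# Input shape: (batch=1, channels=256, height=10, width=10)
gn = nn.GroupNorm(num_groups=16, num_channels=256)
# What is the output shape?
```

Input: (1, 256, 10, 10) -> Output: (1, 256, 10, 10)

Answer: (1, 256, 10, 10)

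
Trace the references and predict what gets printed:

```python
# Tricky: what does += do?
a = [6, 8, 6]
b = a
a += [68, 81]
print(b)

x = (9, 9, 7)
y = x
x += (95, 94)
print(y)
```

Key concept: += behavior differs for mutable vs immutable.
Step by step:
`a = [6, 8, 6]` → a = [6, 8, 6]
`b = a` → b = [6, 8, 6] (same object as a)
`a += [68, 81]` → a = [6, 8, 6, 68, 81] (same object as b); b = [6, 8, 6, 68, 81] (same object as a)
`print(b)` → prints [6, 8, 6, 68, 81]
`x = (9, 9, 7)` → x = (9, 9, 7)
`y = x` → y = (9, 9, 7)
`x += (95, 94)` → x = (9, 9, 7, 95, 94)
`print(y)` → prints (9, 9, 7)

Answer:
[6, 8, 6, 68, 81]
(9, 9, 7)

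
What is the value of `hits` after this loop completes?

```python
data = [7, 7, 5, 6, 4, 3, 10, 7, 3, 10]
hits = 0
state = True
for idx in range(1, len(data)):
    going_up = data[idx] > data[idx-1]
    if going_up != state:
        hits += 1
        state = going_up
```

Count direction changes in [7, 7, 5, 6, 4, 3, 10, 7, 3, 10]
`hits` takes the values: 0 → 1 → 2 → 3 → 4 → 5 → 6

Answer: 6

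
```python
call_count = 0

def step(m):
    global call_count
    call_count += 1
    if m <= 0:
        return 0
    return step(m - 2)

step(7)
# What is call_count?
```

Linear recursion stepping by 2: 5 calls from m=7 down to ≤0.

Answer: 5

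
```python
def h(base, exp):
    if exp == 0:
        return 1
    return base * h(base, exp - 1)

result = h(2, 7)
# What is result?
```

h(2, 7) = 2 * 2 * 2 * 2 * 2 * 2 * 2 = 128

Answer: 128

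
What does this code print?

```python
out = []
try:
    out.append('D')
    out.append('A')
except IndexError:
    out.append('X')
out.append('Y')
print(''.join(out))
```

Execution trace: 'D' (try body) → 'A' (try body, no exception) → 'Y' (after the try/except). Output: DAY

Answer: DAY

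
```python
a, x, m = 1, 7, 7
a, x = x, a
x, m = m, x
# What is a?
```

Trace:
`a, x, m = 1, 7, 7` → a = 1; x = 7; m = 7
`a, x = x, a` → a = 7; x = 1
`x, m = m, x` → x = 7; m = 1
So a = 7

Answer: 7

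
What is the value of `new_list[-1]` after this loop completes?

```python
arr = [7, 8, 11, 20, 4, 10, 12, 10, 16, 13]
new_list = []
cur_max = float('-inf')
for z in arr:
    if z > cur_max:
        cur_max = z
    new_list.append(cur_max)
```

Running max ends at 20
`new_list` takes the values: [] → [7] → [7, 8] → [7, 8, 11] → [7, 8, 11, 20] → [7, 8, 11, 20, 20] → [7, 8, 11, 20, 20, 20] → [7, 8, 11, 20, 20, 20, 20] → [7, 8, 11, 20, 20, 20, 20, 20] → [7, 8, 11, 20, 20, 20, 20, 20, 20] → [7, 8, 11, 20, 20, 20, 20, 20, 20, 20]
So `new_list[-1]` = 20

Answer: 20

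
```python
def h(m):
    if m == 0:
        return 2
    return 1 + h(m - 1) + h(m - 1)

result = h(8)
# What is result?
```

h(m) = 1 + 2·h(m-1), h(0)=2. Closed form: (2+1)·2^8 - 1 = 767.

Answer: 767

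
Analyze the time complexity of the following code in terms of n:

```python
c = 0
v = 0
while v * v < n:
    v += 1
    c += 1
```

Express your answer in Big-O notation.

Each loop level contributes: √n. Multiplying the contributions gives O(√n).

Answer: O(√n)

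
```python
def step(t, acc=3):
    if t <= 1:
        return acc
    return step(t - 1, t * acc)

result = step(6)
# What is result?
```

Accumulator trace (n, acc): (6, 3) -> (5, 18) -> (4, 90) -> (3, 360) -> (2, 1080) -> (1, 2160) -> return 2160

Answer: 2160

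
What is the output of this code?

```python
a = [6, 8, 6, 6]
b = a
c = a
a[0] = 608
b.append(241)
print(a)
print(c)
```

Key concept: multiple aliases.
Step by step:
`a = [6, 8, 6, 6]` → a = [6, 8, 6, 6]
`b = a` → b = [6, 8, 6, 6] (same object as a)
`c = a` → c = [6, 8, 6, 6] (same object as a, b)
`a[0] = 608` → a = [608, 8, 6, 6] (same object as b, c); b = [608, 8, 6, 6] (same object as a, c); c = [608, 8, 6, 6] (same object as a, b)
`b.append(241)` → a = [608, 8, 6, 6, 241] (same object as b, c); b = [608, 8, 6, 6, 241] (same object as a, c); c = [608, 8, 6, 6, 241] (same object as a, b)
`print(a)` → prints [608, 8, 6, 6, 241]
`print(c)` → prints [608, 8, 6, 6, 241]

Answer:
[608, 8, 6, 6, 241]
[608, 8, 6, 6, 241]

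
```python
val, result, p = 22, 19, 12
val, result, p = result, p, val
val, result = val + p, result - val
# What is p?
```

Trace:
`val, result, p = 22, 19, 12` → val = 22; result = 19; p = 12
`val, result, p = result, p, val` → val = 19; result = 12; p = 22
`val, result = val + p, result - val` → val = 41; result = -7
So p = 22

Answer: 22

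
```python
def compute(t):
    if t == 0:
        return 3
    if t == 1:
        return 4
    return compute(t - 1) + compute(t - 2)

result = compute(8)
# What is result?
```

Build up from base cases: compute(0)=3, compute(1)=4, compute(2)=7, compute(3)=11, compute(4)=18, compute(5)=29, compute(6)=47, ..., compute(8)=123

Answer: 123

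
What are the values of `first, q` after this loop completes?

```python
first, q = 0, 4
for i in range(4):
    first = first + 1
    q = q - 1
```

first goes 0→4, q goes 4→0
`first, q` takes the values: (0, 4) → (1, 4) → (1, 3) → (2, 3) → (2, 2) → (3, 2) → (3, 1) → (4, 1) → (4, 0)

Answer: 4, 0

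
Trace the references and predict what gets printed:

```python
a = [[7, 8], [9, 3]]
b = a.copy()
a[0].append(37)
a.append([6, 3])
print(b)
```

Key concept: shallow copy with nested lists.
Step by step:
`a = [[7, 8], [9, 3]]` → a = [[7, 8], [9, 3]]
`b = a.copy()` → b = [[7, 8], [9, 3]]
`a[0].append(37)` → a = [[7, 8, 37], [9, 3]]; b = [[7, 8, 37], [9, 3]]
`a.append([6, 3])` → a = [[7, 8, 37], [9, 3], [6, 3]]
`print(b)` → prints [[7, 8, 37], [9, 3]]

Answer: [[7, 8, 37], [9, 3]]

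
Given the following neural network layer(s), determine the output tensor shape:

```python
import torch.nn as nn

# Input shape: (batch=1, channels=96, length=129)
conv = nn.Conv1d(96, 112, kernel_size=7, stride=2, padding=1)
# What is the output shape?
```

Input: (1, 96, 129) -> Output: (1, 112, 63)

Answer: (1, 112, 63)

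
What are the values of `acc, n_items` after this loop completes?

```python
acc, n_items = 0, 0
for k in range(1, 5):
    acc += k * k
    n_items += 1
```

Sum of squares and count
`acc, n_items` takes the values: (0, 0) → (1, 0) → (1, 1) → (5, 1) → (5, 2) → (14, 2) → (14, 3) → (30, 3) → (30, 4)

Answer: 30, 4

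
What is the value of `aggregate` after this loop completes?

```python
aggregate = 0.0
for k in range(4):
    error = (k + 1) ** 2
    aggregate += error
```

Sum of squared losses 1² + 2² + ... + 4²
`aggregate` takes the values: 0.0 → 1.0 → 5.0 → 14.0 → 30.0

Answer: 30.0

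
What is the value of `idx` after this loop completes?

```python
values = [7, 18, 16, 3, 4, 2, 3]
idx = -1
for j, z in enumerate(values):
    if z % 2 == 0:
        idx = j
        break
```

First even number index in [7, 18, 16, 3, 4, 2, 3]
`idx` takes the values: -1 → 1

Answer: 1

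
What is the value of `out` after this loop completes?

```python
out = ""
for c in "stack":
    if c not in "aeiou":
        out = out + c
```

Remove vowels from 'stack'
`out` takes the values: "" → "s" → "st" → "stc" → "stck"

Answer: "stck"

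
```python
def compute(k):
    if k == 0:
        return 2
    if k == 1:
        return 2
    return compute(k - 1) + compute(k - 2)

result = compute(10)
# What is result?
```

Build up from base cases: compute(0)=2, compute(1)=2, compute(2)=4, compute(3)=6, compute(4)=10, compute(5)=16, compute(6)=26, ..., compute(10)=178

Answer: 178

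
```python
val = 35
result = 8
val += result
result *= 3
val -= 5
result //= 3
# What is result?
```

Trace:
`val = 35` → val = 35
`result = 8` → result = 8
`val += result` → val = 43
`result *= 3` → result = 24
`val -= 5` → val = 38
`result //= 3` → result = 8
So result = 8

Answer: 8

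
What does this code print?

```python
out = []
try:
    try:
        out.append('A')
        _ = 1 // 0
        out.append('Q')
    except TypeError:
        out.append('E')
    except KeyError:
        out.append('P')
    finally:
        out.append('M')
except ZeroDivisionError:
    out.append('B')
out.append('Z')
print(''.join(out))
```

Execution trace: 'A' (try body) → 'M' (finally) → 'B' (outer except ZeroDivisionError) → 'Z' (after the try/except). Output: AMBZ

Answer: AMBZ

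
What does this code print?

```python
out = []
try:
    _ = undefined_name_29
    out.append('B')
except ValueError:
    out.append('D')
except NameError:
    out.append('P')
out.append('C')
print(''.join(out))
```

Execution trace: 'P' (except NameError) → 'C' (after the try/except). Output: PC

Answer: PC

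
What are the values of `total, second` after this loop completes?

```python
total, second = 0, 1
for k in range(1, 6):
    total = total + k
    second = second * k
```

Sum and factorial of 1 to 5
`total, second` takes the values: (0, 1) → (1, 1) → (3, 1) → (3, 2) → (6, 2) → (6, 6) → (10, 6) → (10, 24) → (15, 24) → (15, 120)

Answer: 15, 120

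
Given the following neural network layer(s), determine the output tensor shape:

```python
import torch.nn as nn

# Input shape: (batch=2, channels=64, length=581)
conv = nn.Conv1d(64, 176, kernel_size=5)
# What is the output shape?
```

Input: (2, 64, 581) -> Output: (2, 176, 577)

Answer: (2, 176, 577)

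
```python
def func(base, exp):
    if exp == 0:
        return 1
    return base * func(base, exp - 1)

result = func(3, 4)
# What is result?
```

func(3, 4) = 3 * 3 * 3 * 3 = 81

Answer: 81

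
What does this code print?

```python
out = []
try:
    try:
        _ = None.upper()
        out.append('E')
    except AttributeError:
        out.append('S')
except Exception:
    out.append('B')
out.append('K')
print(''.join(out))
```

Execution trace: 'S' (inner except AttributeError) → 'K' (after the try/except). Output: SK

Answer: SK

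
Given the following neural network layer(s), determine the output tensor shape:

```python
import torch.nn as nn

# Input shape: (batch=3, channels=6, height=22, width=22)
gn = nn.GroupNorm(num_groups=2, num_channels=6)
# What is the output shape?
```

Input: (3, 6, 22, 22) -> Output: (3, 6, 22, 22)

Answer: (3, 6, 22, 22)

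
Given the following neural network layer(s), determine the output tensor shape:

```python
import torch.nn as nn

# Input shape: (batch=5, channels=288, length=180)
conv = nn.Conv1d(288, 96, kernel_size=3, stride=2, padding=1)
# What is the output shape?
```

Input: (5, 288, 180) -> Output: (5, 96, 90)

Answer: (5, 96, 90)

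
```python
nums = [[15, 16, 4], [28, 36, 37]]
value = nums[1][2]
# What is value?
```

Trace:
`nums = [[15, 16, 4], [28, 36, 37]]` → nums = [[15, 16, 4], [28, 36, 37]]
`value = nums[1][2]` → value = 37
So value = 37

Answer: 37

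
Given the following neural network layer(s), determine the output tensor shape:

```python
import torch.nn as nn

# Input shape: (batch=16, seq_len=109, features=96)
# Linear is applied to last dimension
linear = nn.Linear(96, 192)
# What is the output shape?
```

Input: (16, 109, 96) -> Output: (16, 109, 192)

Answer: (16, 109, 192)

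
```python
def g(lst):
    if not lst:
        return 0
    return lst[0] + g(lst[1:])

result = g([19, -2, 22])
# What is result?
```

19 + (-2) + 22 + 0 = 39

Answer: 39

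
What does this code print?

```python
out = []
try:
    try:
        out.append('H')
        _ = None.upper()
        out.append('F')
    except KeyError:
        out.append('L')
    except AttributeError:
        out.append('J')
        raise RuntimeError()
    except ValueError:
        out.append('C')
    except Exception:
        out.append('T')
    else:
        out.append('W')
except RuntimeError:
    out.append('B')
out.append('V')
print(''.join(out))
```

Execution trace: 'H' (inner try body) → 'J' (inner except AttributeError) → 'B' (outer except RuntimeError) → 'V' (after the try/except). Output: HJBV

Answer: HJBV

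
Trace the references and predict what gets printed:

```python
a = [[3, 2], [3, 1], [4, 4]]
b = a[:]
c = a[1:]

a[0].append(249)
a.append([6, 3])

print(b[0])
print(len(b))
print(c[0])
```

Key concept: slice with nested mutation.
Step by step:
`a = [[3, 2], [3, 1], [4, 4]]` → a = [[3, 2], [3, 1], [4, 4]]
`b = a[:]` → b = [[3, 2], [3, 1], [4, 4]]
`c = a[1:]` → c = [[3, 1], [4, 4]]
`a[0].append(249)` → a = [[3, 2, 249], [3, 1], [4, 4]]; b = [[3, 2, 249], [3, 1], [4, 4]]
`a.append([6, 3])` → a = [[3, 2, 249], [3, 1], [4, 4], [6, 3]]
`print(b[0])` → prints [3, 2, 249]
`print(len(b))` → prints 3
`print(c[0])` → prints [3, 1]

Answer:
[3, 2, 249]
3
[3, 1]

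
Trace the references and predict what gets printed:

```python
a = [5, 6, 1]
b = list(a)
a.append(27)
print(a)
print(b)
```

Key concept: list() constructor creates copy.
Step by step:
`a = [5, 6, 1]` → a = [5, 6, 1]
`b = list(a)` → b = [5, 6, 1]
`a.append(27)` → a = [5, 6, 1, 27]
`print(a)` → prints [5, 6, 1, 27]
`print(b)` → prints [5, 6, 1]

Answer:
[5, 6, 1, 27]
[5, 6, 1]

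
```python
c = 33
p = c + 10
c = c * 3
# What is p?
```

Trace:
`c = 33` → c = 33
`p = c + 10` → p = 43
`c = c * 3` → c = 99
So p = 43

Answer: 43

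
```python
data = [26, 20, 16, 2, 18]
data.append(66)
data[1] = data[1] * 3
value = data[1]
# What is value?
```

Trace:
`data = [26, 20, 16, 2, 18]` → data = [26, 20, 16, 2, 18]
`data.append(66)` → data = [26, 20, 16, 2, 18, 66]
`data[1] = data[1] * 3` → data = [26, 60, 16, 2, 18, 66]
`value = data[1]` → value = 60
So value = 60

Answer: 60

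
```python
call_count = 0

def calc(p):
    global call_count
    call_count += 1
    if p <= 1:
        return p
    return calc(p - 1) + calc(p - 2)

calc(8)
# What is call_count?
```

Calls(p) = 1 + Calls(p-1) + Calls(p-2); Calls(0)=Calls(1)=1. For p=8 this gives 67.

Answer: 67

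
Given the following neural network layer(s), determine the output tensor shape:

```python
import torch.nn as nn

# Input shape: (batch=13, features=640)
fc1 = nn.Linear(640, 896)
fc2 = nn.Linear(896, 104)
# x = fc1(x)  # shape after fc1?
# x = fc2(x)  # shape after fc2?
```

Input: (13, 640) -> after fc1: (13, 896) -> Output: (13, 104)

Answer: (13, 104)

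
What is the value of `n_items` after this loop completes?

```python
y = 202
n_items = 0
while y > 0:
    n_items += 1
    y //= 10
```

Count digits by repeated division by 10
`n_items` takes the values: 0 → 1 → 2 → 3

Answer: 3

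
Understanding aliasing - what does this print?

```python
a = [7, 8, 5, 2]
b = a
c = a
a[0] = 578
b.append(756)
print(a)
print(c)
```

Key concept: multiple aliases.
Step by step:
`a = [7, 8, 5, 2]` → a = [7, 8, 5, 2]
`b = a` → b = [7, 8, 5, 2] (same object as a)
`c = a` → c = [7, 8, 5, 2] (same object as a, b)
`a[0] = 578` → a = [578, 8, 5, 2] (same object as b, c); b = [578, 8, 5, 2] (same object as a, c); c = [578, 8, 5, 2] (same object as a, b)
`b.append(756)` → a = [578, 8, 5, 2, 756] (same object as b, c); b = [578, 8, 5, 2, 756] (same object as a, c); c = [578, 8, 5, 2, 756] (same object as a, b)
`print(a)` → prints [578, 8, 5, 2, 756]
`print(c)` → prints [578, 8, 5, 2, 756]

Answer:
[578, 8, 5, 2, 756]
[578, 8, 5, 2, 756]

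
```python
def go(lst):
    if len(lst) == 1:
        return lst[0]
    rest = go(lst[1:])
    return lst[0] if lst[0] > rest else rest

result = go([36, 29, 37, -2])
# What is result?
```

Recursive max over [36, 29, 37, -2] = 37

Answer: 37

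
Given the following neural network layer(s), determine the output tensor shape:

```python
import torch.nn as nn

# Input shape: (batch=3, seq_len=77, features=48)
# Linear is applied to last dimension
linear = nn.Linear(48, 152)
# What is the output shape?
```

Input: (3, 77, 48) -> Output: (3, 77, 152)

Answer: (3, 77, 152)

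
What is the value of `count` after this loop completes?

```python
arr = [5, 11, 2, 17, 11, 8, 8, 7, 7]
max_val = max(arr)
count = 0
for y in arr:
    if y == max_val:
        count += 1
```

Count of max value 17 in [5, 11, 2, 17, 11, 8, 8, 7, 7]
`count` takes the values: 0 → 1

Answer: 1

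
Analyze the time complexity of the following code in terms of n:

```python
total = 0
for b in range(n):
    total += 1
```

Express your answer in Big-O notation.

Each loop level contributes: n. Multiplying the contributions gives O(n).

Answer: O(n)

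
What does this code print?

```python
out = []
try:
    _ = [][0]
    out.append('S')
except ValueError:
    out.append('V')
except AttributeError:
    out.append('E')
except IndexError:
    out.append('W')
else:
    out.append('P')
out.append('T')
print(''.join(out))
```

Execution trace: 'W' (except IndexError) → 'T' (after the try/except). Output: WT

Answer: WT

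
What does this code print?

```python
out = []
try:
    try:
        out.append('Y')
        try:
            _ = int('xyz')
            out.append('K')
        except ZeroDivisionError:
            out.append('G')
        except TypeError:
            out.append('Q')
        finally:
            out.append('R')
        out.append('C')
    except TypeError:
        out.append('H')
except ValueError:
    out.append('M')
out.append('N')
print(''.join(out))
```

Execution trace: 'Y' (try body) → 'R' (inner finally) → 'M' (outer except ValueError) → 'N' (after the try/except). Output: YRMN

Answer: YRMN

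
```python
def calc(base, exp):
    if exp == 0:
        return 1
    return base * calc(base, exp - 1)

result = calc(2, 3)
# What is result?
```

calc(2, 3) = 2 * 2 * 2 = 8

Answer: 8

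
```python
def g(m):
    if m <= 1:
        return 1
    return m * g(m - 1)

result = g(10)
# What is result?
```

g(10) = 10 * 9 * 8 * 7 * 6 * 5 * 4 * 3 * 2 * 1 = 3628800

Answer: 3628800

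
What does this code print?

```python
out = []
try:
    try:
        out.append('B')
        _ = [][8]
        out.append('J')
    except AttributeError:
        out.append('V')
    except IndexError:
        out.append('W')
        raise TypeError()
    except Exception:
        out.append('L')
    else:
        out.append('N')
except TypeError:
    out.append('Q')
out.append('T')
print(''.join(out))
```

Execution trace: 'B' (try body) → 'W' (except IndexError) → 'Q' (outer except TypeError) → 'T' (after the try/except). Output: BWQT

Answer: BWQT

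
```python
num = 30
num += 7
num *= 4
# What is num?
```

Trace:
`num = 30` → num = 30
`num += 7` → num = 37
`num *= 4` → num = 148
So num = 148

Answer: 148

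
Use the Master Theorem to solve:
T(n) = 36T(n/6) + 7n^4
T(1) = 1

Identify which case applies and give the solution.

a=36, b=6, f(n)=7n^4. log_6(36) = 2. Since c=4 > 2 and the regularity condition holds (36(n/6)^4 = (36/6^4)n^4 with 36/6^4 < 1), Case 3 applies: T(n) = Θ(f(n)) = O(n^4).

Answer: O(n^4) - Case 3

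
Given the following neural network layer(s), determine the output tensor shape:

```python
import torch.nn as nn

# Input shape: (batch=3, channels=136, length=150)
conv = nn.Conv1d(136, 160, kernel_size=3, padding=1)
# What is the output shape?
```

Input: (3, 136, 150) -> Output: (3, 160, 150)

Answer: (3, 160, 150)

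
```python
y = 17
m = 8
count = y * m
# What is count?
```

Trace:
`y = 17` → y = 17
`m = 8` → m = 8
`count = y * m` → count = 136
So count = 136

Answer: 136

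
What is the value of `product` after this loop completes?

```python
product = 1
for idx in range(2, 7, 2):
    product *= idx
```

Product of even numbers 2 to 6
`product` takes the values: 1 → 2 → 8 → 48

Answer: 48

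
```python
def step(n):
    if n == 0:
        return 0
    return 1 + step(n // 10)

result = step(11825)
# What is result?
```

Count of digits of 11825: 5

Answer: 5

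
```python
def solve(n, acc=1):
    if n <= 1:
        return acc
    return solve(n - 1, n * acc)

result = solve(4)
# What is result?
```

Accumulator trace (n, acc): (4, 1) -> (3, 4) -> (2, 12) -> (1, 24) -> return 24

Answer: 24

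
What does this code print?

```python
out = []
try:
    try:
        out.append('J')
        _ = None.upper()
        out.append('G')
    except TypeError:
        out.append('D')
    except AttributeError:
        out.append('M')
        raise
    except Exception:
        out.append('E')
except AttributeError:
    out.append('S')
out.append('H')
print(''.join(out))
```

Execution trace: 'J' (inner try body) → 'M' (inner except AttributeError) → 'S' (outer except AttributeError) → 'H' (after the try/except). Output: JMSH

Answer: JMSH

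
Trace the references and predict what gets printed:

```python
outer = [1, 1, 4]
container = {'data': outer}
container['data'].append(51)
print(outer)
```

Key concept: dict holds reference to list.
Step by step:
`outer = [1, 1, 4]` → outer = [1, 1, 4]
`container = {'data': outer}` → container = {'data': [1, 1, 4]}
`container['data'].append(51)` → outer = [1, 1, 4, 51]; container = {'data': [1, 1, 4, 51]}
`print(outer)` → prints [1, 1, 4, 51]

Answer: [1, 1, 4, 51]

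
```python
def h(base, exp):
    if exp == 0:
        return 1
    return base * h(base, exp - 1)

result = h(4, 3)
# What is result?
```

h(4, 3) = 4 * 4 * 4 = 64

Answer: 64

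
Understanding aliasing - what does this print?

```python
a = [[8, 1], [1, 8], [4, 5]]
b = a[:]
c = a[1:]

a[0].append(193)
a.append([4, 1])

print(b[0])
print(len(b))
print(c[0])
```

Key concept: slice with nested mutation.
Step by step:
`a = [[8, 1], [1, 8], [4, 5]]` → a = [[8, 1], [1, 8], [4, 5]]
`b = a[:]` → b = [[8, 1], [1, 8], [4, 5]]
`c = a[1:]` → c = [[1, 8], [4, 5]]
`a[0].append(193)` → a = [[8, 1, 193], [1, 8], [4, 5]]; b = [[8, 1, 193], [1, 8], [4, 5]]
`a.append([4, 1])` → a = [[8, 1, 193], [1, 8], [4, 5], [4, 1]]
`print(b[0])` → prints [8, 1, 193]
`print(len(b))` → prints 3
`print(c[0])` → prints [1, 8]

Answer:
[8, 1, 193]
3
[1, 8]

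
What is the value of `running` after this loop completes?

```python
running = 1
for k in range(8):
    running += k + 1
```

Start at 1, add 1 to 8 = 37
`running` takes the values: 1 → 2 → 4 → 7 → 11 → 16 → 22 → 29 → 37

Answer: 37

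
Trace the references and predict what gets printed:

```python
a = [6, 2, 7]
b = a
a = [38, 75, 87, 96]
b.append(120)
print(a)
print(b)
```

Key concept: rebinding vs mutation: a is rebound to a new list, b still points at the original.
Step by step:
`a = [6, 2, 7]` → a = [6, 2, 7]
`b = a` → b = [6, 2, 7] (same object as a)
`a = [38, 75, 87, 96]` → a = [38, 75, 87, 96]
`b.append(120)` → b = [6, 2, 7, 120]
`print(a)` → prints [38, 75, 87, 96]
`print(b)` → prints [6, 2, 7, 120]

Answer:
[38, 75, 87, 96]
[6, 2, 7, 120]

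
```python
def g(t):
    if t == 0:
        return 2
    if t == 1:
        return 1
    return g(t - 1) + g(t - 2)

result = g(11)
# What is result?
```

Build up from base cases: g(0)=2, g(1)=1, g(2)=3, g(3)=4, g(4)=7, g(5)=11, g(6)=18, ..., g(11)=199

Answer: 199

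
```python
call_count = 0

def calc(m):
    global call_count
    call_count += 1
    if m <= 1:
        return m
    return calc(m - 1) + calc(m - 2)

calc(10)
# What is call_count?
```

Calls(m) = 1 + Calls(m-1) + Calls(m-2); Calls(0)=Calls(1)=1. For m=10 this gives 177.

Answer: 177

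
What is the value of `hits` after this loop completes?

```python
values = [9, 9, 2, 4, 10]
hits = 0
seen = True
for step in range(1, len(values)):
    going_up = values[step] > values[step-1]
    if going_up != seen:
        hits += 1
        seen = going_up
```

Count direction changes in [9, 9, 2, 4, 10]
`hits` takes the values: 0 → 1 → 2

Answer: 2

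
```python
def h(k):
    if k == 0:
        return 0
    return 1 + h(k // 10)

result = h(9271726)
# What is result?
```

Count of digits of 9271726: 7

Answer: 7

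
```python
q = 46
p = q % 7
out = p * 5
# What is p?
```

Trace:
`q = 46` → q = 46
`p = q % 7` → p = 4
`out = p * 5` → out = 20
So p = 4

Answer: 4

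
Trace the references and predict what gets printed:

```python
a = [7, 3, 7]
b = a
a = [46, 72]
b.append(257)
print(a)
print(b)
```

Key concept: rebinding vs mutation: a is rebound to a new list, b still points at the original.
Step by step:
`a = [7, 3, 7]` → a = [7, 3, 7]
`b = a` → b = [7, 3, 7] (same object as a)
`a = [46, 72]` → a = [46, 72]
`b.append(257)` → b = [7, 3, 7, 257]
`print(a)` → prints [46, 72]
`print(b)` → prints [7, 3, 7, 257]

Answer:
[46, 72]
[7, 3, 7, 257]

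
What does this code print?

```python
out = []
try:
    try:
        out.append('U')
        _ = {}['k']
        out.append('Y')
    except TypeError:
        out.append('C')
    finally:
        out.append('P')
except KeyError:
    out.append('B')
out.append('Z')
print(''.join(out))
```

Execution trace: 'U' (inner try body) → 'P' (inner finally) → 'B' (outer except KeyError) → 'Z' (after the try/except). Output: UPBZ

Answer: UPBZ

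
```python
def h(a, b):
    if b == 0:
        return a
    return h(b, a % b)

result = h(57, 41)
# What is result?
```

h(57, 41) -> h(41, 16) -> h(16, 9) -> h(9, 7) -> h(7, 2) -> h(2, 1) -> h(1, 0) -> 1

Answer: 1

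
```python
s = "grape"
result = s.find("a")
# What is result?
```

Trace:
`s = "grape"` → s = 'grape'
`result = s.find("a")` → result = 2
So result = 2

Answer: 2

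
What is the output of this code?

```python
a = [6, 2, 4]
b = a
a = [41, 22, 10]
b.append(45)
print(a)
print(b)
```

Key concept: rebinding vs mutation: a is rebound to a new list, b still points at the original.
Step by step:
`a = [6, 2, 4]` → a = [6, 2, 4]
`b = a` → b = [6, 2, 4] (same object as a)
`a = [41, 22, 10]` → a = [41, 22, 10]
`b.append(45)` → b = [6, 2, 4, 45]
`print(a)` → prints [41, 22, 10]
`print(b)` → prints [6, 2, 4, 45]

Answer:
[41, 22, 10]
[6, 2, 4, 45]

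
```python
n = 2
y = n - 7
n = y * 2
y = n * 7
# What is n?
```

Trace:
`n = 2` → n = 2
`y = n - 7` → y = -5
`n = y * 2` → n = -10
`y = n * 7` → y = -70
So n = -10

Answer: -10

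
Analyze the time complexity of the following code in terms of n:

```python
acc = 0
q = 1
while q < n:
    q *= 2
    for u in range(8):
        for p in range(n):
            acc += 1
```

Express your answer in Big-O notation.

Each loop level contributes: log n × 1 × n. Multiplying the contributions gives O(n log n).

Answer: O(n log n)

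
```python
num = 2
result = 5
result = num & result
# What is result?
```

Trace:
`num = 2` → num = 2
`result = 5` → result = 5
`result = num & result` → result = 0
So result = 0

Answer: 0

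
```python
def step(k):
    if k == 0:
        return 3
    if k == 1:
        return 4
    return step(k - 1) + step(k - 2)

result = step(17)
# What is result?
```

Build up from base cases: step(0)=3, step(1)=4, step(2)=7, step(3)=11, step(4)=18, step(5)=29, step(6)=47, ..., step(17)=9349

Answer: 9349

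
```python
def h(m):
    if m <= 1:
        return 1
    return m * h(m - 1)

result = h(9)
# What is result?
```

h(9) = 9 * 8 * 7 * 6 * 5 * 4 * 3 * 2 * 1 = 362880

Answer: 362880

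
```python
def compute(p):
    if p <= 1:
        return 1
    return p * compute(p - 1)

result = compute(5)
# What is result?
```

compute(5) = 5 * 4 * 3 * 2 * 1 = 120

Answer: 120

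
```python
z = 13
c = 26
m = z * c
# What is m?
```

Trace:
`z = 13` → z = 13
`c = 26` → c = 26
`m = z * c` → m = 338
So m = 338

Answer: 338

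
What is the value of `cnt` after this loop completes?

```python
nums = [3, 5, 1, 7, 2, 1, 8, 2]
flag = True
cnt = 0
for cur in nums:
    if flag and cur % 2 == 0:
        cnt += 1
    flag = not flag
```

Count even values at even positions
`cnt` takes the values: 0 → 1 → 2

Answer: 2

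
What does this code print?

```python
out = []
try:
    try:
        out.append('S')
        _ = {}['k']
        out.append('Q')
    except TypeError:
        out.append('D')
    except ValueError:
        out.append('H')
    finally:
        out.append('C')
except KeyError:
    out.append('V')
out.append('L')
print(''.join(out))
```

Execution trace: 'S' (inner try body) → 'C' (inner finally) → 'V' (outer except KeyError) → 'L' (after the try/except). Output: SCVL

Answer: SCVL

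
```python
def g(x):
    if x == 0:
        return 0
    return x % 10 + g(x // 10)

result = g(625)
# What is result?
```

Sum of digits of 625: 5 + 2 + 6 = 13

Answer: 13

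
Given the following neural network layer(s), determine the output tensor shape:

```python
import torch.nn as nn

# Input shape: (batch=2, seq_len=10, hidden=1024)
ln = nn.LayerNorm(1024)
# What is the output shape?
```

Input: (2, 10, 1024) -> Output: (2, 10, 1024)

Answer: (2, 10, 1024)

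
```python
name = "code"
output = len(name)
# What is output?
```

Trace:
`name = "code"` → name = 'code'
`output = len(name)` → output = 4
So output = 4

Answer: 4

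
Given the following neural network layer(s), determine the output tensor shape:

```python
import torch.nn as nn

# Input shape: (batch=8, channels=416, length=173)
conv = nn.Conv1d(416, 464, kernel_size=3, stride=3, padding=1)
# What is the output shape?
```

Input: (8, 416, 173) -> Output: (8, 464, 58)

Answer: (8, 464, 58)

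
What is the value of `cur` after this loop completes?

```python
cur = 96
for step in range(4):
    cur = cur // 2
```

Halve 4 times: 96 // 2^4 = 6
`cur` takes the values: 96 → 48 → 24 → 12 → 6

Answer: 6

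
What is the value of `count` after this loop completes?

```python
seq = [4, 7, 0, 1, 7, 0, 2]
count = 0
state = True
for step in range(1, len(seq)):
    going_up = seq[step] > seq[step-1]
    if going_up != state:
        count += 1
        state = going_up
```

Count direction changes in [4, 7, 0, 1, 7, 0, 2]
`count` takes the values: 0 → 1 → 2 → 3 → 4

Answer: 4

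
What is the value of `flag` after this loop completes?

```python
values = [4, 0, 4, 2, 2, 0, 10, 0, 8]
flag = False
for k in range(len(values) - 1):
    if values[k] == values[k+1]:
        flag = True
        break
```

Check consecutive duplicates in [4, 0, 4, 2, 2, 0, 10, 0, 8]
`flag` takes the values: False → True

Answer: True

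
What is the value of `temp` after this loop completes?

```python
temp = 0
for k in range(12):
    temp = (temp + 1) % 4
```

Increment mod 4, 12 times = 0
`temp` takes the values: 0 → 1 → 2 → 3 → 0 → 1 → 2 → 3 → 0 → 1 → 2 → 3 → 0

Answer: 0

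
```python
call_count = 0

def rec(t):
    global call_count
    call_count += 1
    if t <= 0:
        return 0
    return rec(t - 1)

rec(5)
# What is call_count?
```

Linear recursion stepping by 1: 6 calls from t=5 down to ≤0.

Answer: 6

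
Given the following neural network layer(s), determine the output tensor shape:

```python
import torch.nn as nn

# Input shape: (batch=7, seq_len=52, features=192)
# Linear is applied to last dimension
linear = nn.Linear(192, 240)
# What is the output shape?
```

Input: (7, 52, 192) -> Output: (7, 52, 240)

Answer: (7, 52, 240)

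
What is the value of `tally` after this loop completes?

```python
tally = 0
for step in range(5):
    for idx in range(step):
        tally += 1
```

Triangle number: 0+1+2+...+4
`tally` takes the values: 0 → 1 → 2 → 3 → 4 → 5 → 6 → 7 → 8 → 9 → 10

Answer: 10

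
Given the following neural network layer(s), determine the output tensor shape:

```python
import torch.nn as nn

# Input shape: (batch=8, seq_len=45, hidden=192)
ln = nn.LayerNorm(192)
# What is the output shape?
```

Input: (8, 45, 192) -> Output: (8, 45, 192)

Answer: (8, 45, 192)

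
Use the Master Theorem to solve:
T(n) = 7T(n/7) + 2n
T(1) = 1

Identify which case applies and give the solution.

a=7, b=7, f(n)=2n. log_7(7) = 1. Since c=1 = 1, Case 2 applies: T(n) = Θ(n^log_b(a) · log n) = O(n log n).

Answer: O(n log n) - Case 2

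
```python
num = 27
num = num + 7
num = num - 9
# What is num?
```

Trace:
`num = 27` → num = 27
`num = num + 7` → num = 34
`num = num - 9` → num = 25
So num = 25

Answer: 25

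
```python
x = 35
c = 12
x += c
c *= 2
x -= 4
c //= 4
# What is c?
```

Trace:
`x = 35` → x = 35
`c = 12` → c = 12
`x += c` → x = 47
`c *= 2` → c = 24
`x -= 4` → x = 43
`c //= 4` → c = 6
So c = 6

Answer: 6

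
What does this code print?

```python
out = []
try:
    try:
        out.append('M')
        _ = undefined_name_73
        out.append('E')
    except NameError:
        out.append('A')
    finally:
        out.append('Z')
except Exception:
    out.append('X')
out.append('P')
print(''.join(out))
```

Execution trace: 'M' (inner try body) → 'A' (inner except NameError) → 'Z' (inner finally) → 'P' (after the try/except). Output: MAZP

Answer: MAZP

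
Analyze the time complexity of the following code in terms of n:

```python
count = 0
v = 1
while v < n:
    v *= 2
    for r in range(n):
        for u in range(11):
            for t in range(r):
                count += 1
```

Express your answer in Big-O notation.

Each loop level contributes: log n × n × 1 × n. Multiplying the contributions gives O(n^2 log n).

Answer: O(n^2 log n)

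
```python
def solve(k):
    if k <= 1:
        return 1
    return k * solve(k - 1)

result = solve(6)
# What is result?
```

solve(6) = 6 * 5 * 4 * 3 * 2 * 1 = 720

Answer: 720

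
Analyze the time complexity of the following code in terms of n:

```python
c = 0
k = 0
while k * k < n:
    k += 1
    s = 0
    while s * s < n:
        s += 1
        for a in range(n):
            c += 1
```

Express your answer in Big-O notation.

Each loop level contributes: √n × √n × n. Multiplying the contributions gives O(n^2).

Answer: O(n^2)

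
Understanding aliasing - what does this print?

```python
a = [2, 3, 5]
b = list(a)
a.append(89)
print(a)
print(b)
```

Key concept: list() constructor creates copy.
Step by step:
`a = [2, 3, 5]` → a = [2, 3, 5]
`b = list(a)` → b = [2, 3, 5]
`a.append(89)` → a = [2, 3, 5, 89]
`print(a)` → prints [2, 3, 5, 89]
`print(b)` → prints [2, 3, 5]

Answer:
[2, 3, 5, 89]
[2, 3, 5]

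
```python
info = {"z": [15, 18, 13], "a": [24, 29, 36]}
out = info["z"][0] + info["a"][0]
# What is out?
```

Trace:
`info = {"z": [15, 18, 13], "a": [24, 29, 36]}` → info = {'z': [15, 18, 13], 'a': [24, 29, 36]}
`out = info["z"][0] + info["a"][0]` → out = 39
So out = 39

Answer: 39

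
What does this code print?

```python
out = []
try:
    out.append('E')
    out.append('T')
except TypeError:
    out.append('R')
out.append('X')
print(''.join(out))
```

Execution trace: 'E' (try body) → 'T' (try body, no exception) → 'X' (after the try/except). Output: ETX

Answer: ETX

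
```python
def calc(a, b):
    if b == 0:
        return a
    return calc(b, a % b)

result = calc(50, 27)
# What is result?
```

calc(50, 27) -> calc(27, 23) -> calc(23, 4) -> calc(4, 3) -> calc(3, 1) -> calc(1, 0) -> 1

Answer: 1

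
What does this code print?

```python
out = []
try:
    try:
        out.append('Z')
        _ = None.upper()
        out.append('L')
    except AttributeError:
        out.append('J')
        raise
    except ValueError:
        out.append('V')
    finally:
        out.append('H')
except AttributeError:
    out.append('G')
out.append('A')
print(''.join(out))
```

Execution trace: 'Z' (inner try body) → 'J' (inner except AttributeError) → 'H' (inner finally) → 'G' (outer except AttributeError) → 'A' (after the try/except). Output: ZJHGA

Answer: ZJHGA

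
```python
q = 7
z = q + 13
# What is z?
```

Trace:
`q = 7` → q = 7
`z = q + 13` → z = 20
So z = 20

Answer: 20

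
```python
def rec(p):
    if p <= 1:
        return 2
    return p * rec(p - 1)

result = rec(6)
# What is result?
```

rec(6) = 6 * 5 * 4 * 3 * 2 * 2 = 1440

Answer: 1440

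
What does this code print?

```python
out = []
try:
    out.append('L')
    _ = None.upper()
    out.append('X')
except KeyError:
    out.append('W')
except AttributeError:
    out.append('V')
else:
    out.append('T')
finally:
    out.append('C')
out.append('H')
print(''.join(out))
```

Execution trace: 'L' (try body) → 'V' (except AttributeError) → 'C' (finally) → 'H' (after the try/except). Output: LVCH

Answer: LVCH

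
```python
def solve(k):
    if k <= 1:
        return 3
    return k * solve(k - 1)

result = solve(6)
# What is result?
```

solve(6) = 6 * 5 * 4 * 3 * 2 * 3 = 2160

Answer: 2160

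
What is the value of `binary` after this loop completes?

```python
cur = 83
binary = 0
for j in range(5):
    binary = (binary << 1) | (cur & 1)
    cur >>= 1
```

Reverse lowest 5 bits of 83
`binary` takes the values: 0 → 1 → 3 → 6 → 12 → 25

Answer: 25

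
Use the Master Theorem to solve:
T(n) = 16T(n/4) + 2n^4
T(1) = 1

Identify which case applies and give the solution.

a=16, b=4, f(n)=2n^4. log_4(16) = 2. Since c=4 > 2 and the regularity condition holds (16(n/4)^4 = (16/4^4)n^4 with 16/4^4 < 1), Case 3 applies: T(n) = Θ(f(n)) = O(n^4).

Answer: O(n^4) - Case 3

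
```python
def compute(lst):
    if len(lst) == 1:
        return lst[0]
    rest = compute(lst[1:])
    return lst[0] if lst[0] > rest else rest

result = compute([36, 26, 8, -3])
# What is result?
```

Recursive max over [36, 26, 8, -3] = 36

Answer: 36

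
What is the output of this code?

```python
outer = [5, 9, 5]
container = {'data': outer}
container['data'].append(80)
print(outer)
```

Key concept: dict holds reference to list.
Step by step:
`outer = [5, 9, 5]` → outer = [5, 9, 5]
`container = {'data': outer}` → container = {'data': [5, 9, 5]}
`container['data'].append(80)` → outer = [5, 9, 5, 80]; container = {'data': [5, 9, 5, 80]}
`print(outer)` → prints [5, 9, 5, 80]

Answer: [5, 9, 5, 80]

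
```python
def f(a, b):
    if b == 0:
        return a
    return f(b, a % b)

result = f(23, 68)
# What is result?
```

f(23, 68) -> f(68, 23) -> f(23, 22) -> f(22, 1) -> f(1, 0) -> 1

Answer: 1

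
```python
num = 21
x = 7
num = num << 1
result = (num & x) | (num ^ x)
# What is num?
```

Trace:
`num = 21` → num = 21
`x = 7` → x = 7
`num = num << 1` → num = 42
`result = (num & x) | (num ^ x)` → result = 47
So num = 42

Answer: 42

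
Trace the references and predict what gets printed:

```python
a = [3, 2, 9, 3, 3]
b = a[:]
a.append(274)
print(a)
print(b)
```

Key concept: slice [:] creates copy.
Step by step:
`a = [3, 2, 9, 3, 3]` → a = [3, 2, 9, 3, 3]
`b = a[:]` → b = [3, 2, 9, 3, 3]
`a.append(274)` → a = [3, 2, 9, 3, 3, 274]
`print(a)` → prints [3, 2, 9, 3, 3, 274]
`print(b)` → prints [3, 2, 9, 3, 3]

Answer:
[3, 2, 9, 3, 3, 274]
[3, 2, 9, 3, 3]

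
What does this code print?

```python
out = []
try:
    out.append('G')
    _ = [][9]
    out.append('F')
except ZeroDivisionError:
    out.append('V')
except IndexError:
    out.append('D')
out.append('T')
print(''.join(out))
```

Execution trace: 'G' (try body) → 'D' (except IndexError) → 'T' (after the try/except). Output: GDT

Answer: GDT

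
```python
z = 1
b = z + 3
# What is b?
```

Trace:
`z = 1` → z = 1
`b = z + 3` → b = 4
So b = 4

Answer: 4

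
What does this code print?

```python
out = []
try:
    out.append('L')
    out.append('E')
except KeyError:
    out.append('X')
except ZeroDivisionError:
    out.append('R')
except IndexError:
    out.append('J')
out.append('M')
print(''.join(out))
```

Execution trace: 'L' (try body) → 'E' (try body, no exception) → 'M' (after the try/except). Output: LEM

Answer: LEM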